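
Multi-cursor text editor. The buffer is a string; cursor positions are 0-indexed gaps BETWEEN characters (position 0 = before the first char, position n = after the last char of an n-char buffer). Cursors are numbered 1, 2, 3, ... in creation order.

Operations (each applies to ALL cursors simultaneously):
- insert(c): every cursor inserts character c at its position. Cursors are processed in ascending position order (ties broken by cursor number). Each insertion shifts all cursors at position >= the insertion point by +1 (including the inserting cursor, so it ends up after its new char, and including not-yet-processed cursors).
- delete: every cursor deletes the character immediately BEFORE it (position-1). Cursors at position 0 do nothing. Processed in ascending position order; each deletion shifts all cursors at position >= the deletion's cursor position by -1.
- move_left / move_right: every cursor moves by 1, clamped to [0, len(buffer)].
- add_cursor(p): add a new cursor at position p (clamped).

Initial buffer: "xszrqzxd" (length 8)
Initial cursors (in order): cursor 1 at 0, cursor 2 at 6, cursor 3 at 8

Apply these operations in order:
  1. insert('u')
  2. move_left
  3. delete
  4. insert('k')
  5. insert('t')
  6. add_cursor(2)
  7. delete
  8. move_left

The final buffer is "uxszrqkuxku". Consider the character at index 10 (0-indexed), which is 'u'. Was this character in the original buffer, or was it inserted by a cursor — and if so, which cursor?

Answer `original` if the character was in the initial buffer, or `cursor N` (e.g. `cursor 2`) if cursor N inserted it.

Answer: cursor 3

Derivation:
After op 1 (insert('u')): buffer="uxszrqzuxdu" (len 11), cursors c1@1 c2@8 c3@11, authorship 1......2..3
After op 2 (move_left): buffer="uxszrqzuxdu" (len 11), cursors c1@0 c2@7 c3@10, authorship 1......2..3
After op 3 (delete): buffer="uxszrquxu" (len 9), cursors c1@0 c2@6 c3@8, authorship 1.....2.3
After op 4 (insert('k')): buffer="kuxszrqkuxku" (len 12), cursors c1@1 c2@8 c3@11, authorship 11.....22.33
After op 5 (insert('t')): buffer="ktuxszrqktuxktu" (len 15), cursors c1@2 c2@10 c3@14, authorship 111.....222.333
After op 6 (add_cursor(2)): buffer="ktuxszrqktuxktu" (len 15), cursors c1@2 c4@2 c2@10 c3@14, authorship 111.....222.333
After op 7 (delete): buffer="uxszrqkuxku" (len 11), cursors c1@0 c4@0 c2@7 c3@10, authorship 1.....22.33
After op 8 (move_left): buffer="uxszrqkuxku" (len 11), cursors c1@0 c4@0 c2@6 c3@9, authorship 1.....22.33
Authorship (.=original, N=cursor N): 1 . . . . . 2 2 . 3 3
Index 10: author = 3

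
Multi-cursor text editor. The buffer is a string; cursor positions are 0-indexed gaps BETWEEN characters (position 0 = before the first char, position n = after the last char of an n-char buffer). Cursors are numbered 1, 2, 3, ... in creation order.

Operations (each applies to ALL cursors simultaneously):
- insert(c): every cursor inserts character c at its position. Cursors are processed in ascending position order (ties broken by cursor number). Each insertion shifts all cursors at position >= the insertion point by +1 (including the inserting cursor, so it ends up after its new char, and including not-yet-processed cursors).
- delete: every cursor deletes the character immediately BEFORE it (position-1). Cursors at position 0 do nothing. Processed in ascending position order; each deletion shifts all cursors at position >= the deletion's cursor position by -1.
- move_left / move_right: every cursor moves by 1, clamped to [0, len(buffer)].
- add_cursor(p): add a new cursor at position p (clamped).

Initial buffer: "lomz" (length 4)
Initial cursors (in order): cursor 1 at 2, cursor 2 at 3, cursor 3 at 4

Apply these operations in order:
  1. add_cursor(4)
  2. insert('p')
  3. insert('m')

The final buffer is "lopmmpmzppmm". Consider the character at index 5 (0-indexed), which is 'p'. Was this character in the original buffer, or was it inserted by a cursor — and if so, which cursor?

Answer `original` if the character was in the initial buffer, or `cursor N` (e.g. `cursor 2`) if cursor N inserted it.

Answer: cursor 2

Derivation:
After op 1 (add_cursor(4)): buffer="lomz" (len 4), cursors c1@2 c2@3 c3@4 c4@4, authorship ....
After op 2 (insert('p')): buffer="lopmpzpp" (len 8), cursors c1@3 c2@5 c3@8 c4@8, authorship ..1.2.34
After op 3 (insert('m')): buffer="lopmmpmzppmm" (len 12), cursors c1@4 c2@7 c3@12 c4@12, authorship ..11.22.3434
Authorship (.=original, N=cursor N): . . 1 1 . 2 2 . 3 4 3 4
Index 5: author = 2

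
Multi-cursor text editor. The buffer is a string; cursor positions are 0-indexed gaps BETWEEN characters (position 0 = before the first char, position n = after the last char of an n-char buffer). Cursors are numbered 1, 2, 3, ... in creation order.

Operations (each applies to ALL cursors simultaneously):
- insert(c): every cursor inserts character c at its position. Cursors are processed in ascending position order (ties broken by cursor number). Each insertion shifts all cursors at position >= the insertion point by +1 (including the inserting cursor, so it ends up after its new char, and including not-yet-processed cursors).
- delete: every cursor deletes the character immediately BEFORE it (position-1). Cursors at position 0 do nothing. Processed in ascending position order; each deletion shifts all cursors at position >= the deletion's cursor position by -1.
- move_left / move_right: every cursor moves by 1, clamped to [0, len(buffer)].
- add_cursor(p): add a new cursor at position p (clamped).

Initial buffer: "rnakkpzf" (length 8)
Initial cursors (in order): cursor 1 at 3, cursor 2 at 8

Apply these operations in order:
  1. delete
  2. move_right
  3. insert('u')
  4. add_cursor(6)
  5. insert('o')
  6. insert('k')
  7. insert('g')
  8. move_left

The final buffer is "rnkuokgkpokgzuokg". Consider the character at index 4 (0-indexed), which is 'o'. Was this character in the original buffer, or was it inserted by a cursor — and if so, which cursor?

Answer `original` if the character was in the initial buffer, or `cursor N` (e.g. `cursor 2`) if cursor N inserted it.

After op 1 (delete): buffer="rnkkpz" (len 6), cursors c1@2 c2@6, authorship ......
After op 2 (move_right): buffer="rnkkpz" (len 6), cursors c1@3 c2@6, authorship ......
After op 3 (insert('u')): buffer="rnkukpzu" (len 8), cursors c1@4 c2@8, authorship ...1...2
After op 4 (add_cursor(6)): buffer="rnkukpzu" (len 8), cursors c1@4 c3@6 c2@8, authorship ...1...2
After op 5 (insert('o')): buffer="rnkuokpozuo" (len 11), cursors c1@5 c3@8 c2@11, authorship ...11..3.22
After op 6 (insert('k')): buffer="rnkuokkpokzuok" (len 14), cursors c1@6 c3@10 c2@14, authorship ...111..33.222
After op 7 (insert('g')): buffer="rnkuokgkpokgzuokg" (len 17), cursors c1@7 c3@12 c2@17, authorship ...1111..333.2222
After op 8 (move_left): buffer="rnkuokgkpokgzuokg" (len 17), cursors c1@6 c3@11 c2@16, authorship ...1111..333.2222
Authorship (.=original, N=cursor N): . . . 1 1 1 1 . . 3 3 3 . 2 2 2 2
Index 4: author = 1

Answer: cursor 1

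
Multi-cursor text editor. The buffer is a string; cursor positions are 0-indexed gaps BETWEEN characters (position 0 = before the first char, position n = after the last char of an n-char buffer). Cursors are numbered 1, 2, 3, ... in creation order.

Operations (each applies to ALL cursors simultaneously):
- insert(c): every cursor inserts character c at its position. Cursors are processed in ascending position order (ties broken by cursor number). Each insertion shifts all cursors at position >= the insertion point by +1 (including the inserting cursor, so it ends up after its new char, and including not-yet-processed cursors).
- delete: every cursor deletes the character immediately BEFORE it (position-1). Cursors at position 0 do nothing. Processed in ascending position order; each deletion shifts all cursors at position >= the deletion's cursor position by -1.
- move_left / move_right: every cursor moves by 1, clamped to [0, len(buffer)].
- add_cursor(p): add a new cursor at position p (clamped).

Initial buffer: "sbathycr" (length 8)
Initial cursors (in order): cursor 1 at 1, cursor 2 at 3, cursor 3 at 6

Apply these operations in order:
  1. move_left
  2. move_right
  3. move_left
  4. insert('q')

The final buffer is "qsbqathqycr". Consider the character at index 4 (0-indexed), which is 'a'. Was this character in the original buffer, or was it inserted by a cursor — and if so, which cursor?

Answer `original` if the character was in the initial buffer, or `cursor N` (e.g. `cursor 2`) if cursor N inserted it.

Answer: original

Derivation:
After op 1 (move_left): buffer="sbathycr" (len 8), cursors c1@0 c2@2 c3@5, authorship ........
After op 2 (move_right): buffer="sbathycr" (len 8), cursors c1@1 c2@3 c3@6, authorship ........
After op 3 (move_left): buffer="sbathycr" (len 8), cursors c1@0 c2@2 c3@5, authorship ........
After op 4 (insert('q')): buffer="qsbqathqycr" (len 11), cursors c1@1 c2@4 c3@8, authorship 1..2...3...
Authorship (.=original, N=cursor N): 1 . . 2 . . . 3 . . .
Index 4: author = original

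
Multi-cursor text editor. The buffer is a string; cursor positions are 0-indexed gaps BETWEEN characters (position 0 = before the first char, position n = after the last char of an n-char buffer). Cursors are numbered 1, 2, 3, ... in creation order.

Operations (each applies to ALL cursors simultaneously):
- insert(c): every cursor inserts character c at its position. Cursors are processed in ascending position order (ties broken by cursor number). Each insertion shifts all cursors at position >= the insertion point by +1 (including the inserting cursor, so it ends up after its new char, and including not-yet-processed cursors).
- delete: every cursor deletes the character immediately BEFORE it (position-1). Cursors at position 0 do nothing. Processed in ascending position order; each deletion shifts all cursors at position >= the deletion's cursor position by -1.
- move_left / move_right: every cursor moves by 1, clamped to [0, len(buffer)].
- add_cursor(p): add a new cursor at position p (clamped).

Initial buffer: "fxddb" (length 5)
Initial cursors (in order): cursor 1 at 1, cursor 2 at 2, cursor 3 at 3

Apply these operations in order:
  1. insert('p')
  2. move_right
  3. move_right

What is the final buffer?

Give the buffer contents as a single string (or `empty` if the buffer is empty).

Answer: fpxpdpdb

Derivation:
After op 1 (insert('p')): buffer="fpxpdpdb" (len 8), cursors c1@2 c2@4 c3@6, authorship .1.2.3..
After op 2 (move_right): buffer="fpxpdpdb" (len 8), cursors c1@3 c2@5 c3@7, authorship .1.2.3..
After op 3 (move_right): buffer="fpxpdpdb" (len 8), cursors c1@4 c2@6 c3@8, authorship .1.2.3..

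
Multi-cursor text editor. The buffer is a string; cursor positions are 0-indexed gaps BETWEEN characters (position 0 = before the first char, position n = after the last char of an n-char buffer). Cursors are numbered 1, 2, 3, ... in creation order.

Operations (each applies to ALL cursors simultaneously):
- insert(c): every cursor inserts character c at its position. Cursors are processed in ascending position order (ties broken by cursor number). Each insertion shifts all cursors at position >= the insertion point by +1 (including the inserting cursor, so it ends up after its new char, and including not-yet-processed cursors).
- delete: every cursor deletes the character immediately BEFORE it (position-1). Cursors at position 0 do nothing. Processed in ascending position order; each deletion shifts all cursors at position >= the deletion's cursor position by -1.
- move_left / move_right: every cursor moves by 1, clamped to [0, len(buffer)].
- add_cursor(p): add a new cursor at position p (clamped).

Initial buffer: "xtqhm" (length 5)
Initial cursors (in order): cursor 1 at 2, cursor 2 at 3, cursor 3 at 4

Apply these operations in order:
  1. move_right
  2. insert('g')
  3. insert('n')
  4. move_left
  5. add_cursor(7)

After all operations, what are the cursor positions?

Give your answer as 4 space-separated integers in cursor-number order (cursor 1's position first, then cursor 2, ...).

After op 1 (move_right): buffer="xtqhm" (len 5), cursors c1@3 c2@4 c3@5, authorship .....
After op 2 (insert('g')): buffer="xtqghgmg" (len 8), cursors c1@4 c2@6 c3@8, authorship ...1.2.3
After op 3 (insert('n')): buffer="xtqgnhgnmgn" (len 11), cursors c1@5 c2@8 c3@11, authorship ...11.22.33
After op 4 (move_left): buffer="xtqgnhgnmgn" (len 11), cursors c1@4 c2@7 c3@10, authorship ...11.22.33
After op 5 (add_cursor(7)): buffer="xtqgnhgnmgn" (len 11), cursors c1@4 c2@7 c4@7 c3@10, authorship ...11.22.33

Answer: 4 7 10 7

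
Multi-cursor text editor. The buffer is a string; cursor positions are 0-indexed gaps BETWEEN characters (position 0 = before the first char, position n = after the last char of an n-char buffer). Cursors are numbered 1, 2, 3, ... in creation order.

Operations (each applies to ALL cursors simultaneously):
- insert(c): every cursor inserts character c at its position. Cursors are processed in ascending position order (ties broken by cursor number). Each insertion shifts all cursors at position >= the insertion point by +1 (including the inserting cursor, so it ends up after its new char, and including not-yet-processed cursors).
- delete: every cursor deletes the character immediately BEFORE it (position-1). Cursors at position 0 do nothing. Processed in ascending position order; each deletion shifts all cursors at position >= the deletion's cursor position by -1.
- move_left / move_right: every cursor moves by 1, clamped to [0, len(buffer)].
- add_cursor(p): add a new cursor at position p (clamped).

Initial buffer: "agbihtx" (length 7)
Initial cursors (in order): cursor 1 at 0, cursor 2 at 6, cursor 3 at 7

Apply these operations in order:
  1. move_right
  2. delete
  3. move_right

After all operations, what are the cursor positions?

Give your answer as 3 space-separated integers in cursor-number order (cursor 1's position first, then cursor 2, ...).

Answer: 1 4 4

Derivation:
After op 1 (move_right): buffer="agbihtx" (len 7), cursors c1@1 c2@7 c3@7, authorship .......
After op 2 (delete): buffer="gbih" (len 4), cursors c1@0 c2@4 c3@4, authorship ....
After op 3 (move_right): buffer="gbih" (len 4), cursors c1@1 c2@4 c3@4, authorship ....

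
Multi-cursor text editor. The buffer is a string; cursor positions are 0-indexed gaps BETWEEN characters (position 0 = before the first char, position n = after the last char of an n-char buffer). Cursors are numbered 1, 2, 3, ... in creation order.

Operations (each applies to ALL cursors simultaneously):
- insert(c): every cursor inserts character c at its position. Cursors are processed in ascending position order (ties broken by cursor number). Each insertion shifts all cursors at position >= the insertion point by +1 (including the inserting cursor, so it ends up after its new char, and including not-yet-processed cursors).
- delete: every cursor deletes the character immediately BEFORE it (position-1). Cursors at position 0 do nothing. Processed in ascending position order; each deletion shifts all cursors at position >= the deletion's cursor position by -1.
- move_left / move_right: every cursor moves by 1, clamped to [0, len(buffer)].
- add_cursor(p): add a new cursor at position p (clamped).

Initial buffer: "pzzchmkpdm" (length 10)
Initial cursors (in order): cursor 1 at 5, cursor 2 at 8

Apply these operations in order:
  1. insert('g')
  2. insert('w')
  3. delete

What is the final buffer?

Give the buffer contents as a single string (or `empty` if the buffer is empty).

After op 1 (insert('g')): buffer="pzzchgmkpgdm" (len 12), cursors c1@6 c2@10, authorship .....1...2..
After op 2 (insert('w')): buffer="pzzchgwmkpgwdm" (len 14), cursors c1@7 c2@12, authorship .....11...22..
After op 3 (delete): buffer="pzzchgmkpgdm" (len 12), cursors c1@6 c2@10, authorship .....1...2..

Answer: pzzchgmkpgdm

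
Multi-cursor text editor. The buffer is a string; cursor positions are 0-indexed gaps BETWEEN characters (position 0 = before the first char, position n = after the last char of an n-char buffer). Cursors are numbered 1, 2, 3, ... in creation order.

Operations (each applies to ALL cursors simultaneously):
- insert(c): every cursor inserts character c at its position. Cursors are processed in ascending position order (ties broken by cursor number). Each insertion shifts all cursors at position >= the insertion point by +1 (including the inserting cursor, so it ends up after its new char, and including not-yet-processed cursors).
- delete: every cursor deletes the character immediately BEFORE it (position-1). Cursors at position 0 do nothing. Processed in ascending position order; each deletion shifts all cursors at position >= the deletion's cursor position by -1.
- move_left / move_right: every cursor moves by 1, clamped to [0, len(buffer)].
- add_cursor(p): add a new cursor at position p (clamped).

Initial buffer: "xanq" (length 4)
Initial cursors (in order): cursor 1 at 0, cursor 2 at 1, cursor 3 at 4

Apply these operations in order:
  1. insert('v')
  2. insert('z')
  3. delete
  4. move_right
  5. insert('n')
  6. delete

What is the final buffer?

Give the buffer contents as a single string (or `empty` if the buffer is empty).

After op 1 (insert('v')): buffer="vxvanqv" (len 7), cursors c1@1 c2@3 c3@7, authorship 1.2...3
After op 2 (insert('z')): buffer="vzxvzanqvz" (len 10), cursors c1@2 c2@5 c3@10, authorship 11.22...33
After op 3 (delete): buffer="vxvanqv" (len 7), cursors c1@1 c2@3 c3@7, authorship 1.2...3
After op 4 (move_right): buffer="vxvanqv" (len 7), cursors c1@2 c2@4 c3@7, authorship 1.2...3
After op 5 (insert('n')): buffer="vxnvannqvn" (len 10), cursors c1@3 c2@6 c3@10, authorship 1.12.2..33
After op 6 (delete): buffer="vxvanqv" (len 7), cursors c1@2 c2@4 c3@7, authorship 1.2...3

Answer: vxvanqv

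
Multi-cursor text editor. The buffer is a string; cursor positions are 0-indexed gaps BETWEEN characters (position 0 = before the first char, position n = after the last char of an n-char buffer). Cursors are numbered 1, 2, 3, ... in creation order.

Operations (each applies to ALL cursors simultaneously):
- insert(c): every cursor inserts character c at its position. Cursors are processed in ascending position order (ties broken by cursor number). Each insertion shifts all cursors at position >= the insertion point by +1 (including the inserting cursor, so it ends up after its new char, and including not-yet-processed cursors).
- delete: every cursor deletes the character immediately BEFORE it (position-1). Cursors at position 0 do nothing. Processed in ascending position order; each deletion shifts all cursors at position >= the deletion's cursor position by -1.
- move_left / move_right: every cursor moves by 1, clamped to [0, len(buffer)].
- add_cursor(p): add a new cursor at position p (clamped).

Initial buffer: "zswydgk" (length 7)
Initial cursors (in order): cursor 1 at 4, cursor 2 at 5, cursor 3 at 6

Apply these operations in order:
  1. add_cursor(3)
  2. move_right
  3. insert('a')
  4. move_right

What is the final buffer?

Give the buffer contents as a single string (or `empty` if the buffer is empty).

Answer: zswyadagaka

Derivation:
After op 1 (add_cursor(3)): buffer="zswydgk" (len 7), cursors c4@3 c1@4 c2@5 c3@6, authorship .......
After op 2 (move_right): buffer="zswydgk" (len 7), cursors c4@4 c1@5 c2@6 c3@7, authorship .......
After op 3 (insert('a')): buffer="zswyadagaka" (len 11), cursors c4@5 c1@7 c2@9 c3@11, authorship ....4.1.2.3
After op 4 (move_right): buffer="zswyadagaka" (len 11), cursors c4@6 c1@8 c2@10 c3@11, authorship ....4.1.2.3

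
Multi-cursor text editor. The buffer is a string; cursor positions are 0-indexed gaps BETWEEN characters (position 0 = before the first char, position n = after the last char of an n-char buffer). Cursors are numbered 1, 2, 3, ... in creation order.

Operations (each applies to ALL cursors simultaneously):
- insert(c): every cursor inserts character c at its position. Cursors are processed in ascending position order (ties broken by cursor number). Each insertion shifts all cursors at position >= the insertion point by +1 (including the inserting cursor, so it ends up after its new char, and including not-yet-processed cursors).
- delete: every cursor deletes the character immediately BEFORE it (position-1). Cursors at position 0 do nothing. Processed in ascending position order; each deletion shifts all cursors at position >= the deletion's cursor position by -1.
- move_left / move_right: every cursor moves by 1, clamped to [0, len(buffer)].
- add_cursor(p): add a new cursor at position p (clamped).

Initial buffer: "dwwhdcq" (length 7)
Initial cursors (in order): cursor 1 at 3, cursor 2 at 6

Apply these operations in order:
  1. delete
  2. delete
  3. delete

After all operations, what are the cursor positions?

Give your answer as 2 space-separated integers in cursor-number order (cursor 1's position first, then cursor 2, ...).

After op 1 (delete): buffer="dwhdq" (len 5), cursors c1@2 c2@4, authorship .....
After op 2 (delete): buffer="dhq" (len 3), cursors c1@1 c2@2, authorship ...
After op 3 (delete): buffer="q" (len 1), cursors c1@0 c2@0, authorship .

Answer: 0 0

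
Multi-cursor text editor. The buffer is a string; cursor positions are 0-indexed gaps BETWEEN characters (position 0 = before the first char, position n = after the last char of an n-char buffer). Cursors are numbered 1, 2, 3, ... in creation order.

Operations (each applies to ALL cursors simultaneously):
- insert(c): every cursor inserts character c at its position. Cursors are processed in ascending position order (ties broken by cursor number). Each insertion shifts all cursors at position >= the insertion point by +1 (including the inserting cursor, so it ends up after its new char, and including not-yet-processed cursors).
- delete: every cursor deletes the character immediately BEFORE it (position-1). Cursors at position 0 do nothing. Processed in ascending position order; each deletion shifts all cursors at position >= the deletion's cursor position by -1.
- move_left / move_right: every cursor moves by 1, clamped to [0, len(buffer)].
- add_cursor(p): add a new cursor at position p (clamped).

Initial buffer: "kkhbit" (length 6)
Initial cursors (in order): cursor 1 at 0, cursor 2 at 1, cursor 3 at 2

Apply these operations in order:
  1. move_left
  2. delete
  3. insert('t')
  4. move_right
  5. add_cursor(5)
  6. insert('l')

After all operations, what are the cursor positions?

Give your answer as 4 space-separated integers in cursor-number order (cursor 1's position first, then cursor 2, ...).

Answer: 7 7 7 9

Derivation:
After op 1 (move_left): buffer="kkhbit" (len 6), cursors c1@0 c2@0 c3@1, authorship ......
After op 2 (delete): buffer="khbit" (len 5), cursors c1@0 c2@0 c3@0, authorship .....
After op 3 (insert('t')): buffer="tttkhbit" (len 8), cursors c1@3 c2@3 c3@3, authorship 123.....
After op 4 (move_right): buffer="tttkhbit" (len 8), cursors c1@4 c2@4 c3@4, authorship 123.....
After op 5 (add_cursor(5)): buffer="tttkhbit" (len 8), cursors c1@4 c2@4 c3@4 c4@5, authorship 123.....
After op 6 (insert('l')): buffer="tttklllhlbit" (len 12), cursors c1@7 c2@7 c3@7 c4@9, authorship 123.123.4...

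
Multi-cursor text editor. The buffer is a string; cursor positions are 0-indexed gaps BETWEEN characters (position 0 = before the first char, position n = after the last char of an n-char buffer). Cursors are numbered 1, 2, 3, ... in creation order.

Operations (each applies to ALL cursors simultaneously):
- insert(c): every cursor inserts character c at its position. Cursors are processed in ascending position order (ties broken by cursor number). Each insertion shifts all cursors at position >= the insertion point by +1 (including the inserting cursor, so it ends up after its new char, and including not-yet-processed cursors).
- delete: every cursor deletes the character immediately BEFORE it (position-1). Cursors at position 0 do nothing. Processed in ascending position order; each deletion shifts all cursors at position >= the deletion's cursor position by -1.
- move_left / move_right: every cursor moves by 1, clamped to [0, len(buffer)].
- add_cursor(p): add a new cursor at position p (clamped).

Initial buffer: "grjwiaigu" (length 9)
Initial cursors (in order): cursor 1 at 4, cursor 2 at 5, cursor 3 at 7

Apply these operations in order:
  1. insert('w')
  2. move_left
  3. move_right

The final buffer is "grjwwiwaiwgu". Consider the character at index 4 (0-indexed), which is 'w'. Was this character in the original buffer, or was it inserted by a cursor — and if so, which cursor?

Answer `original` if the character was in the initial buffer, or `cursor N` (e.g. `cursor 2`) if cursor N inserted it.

After op 1 (insert('w')): buffer="grjwwiwaiwgu" (len 12), cursors c1@5 c2@7 c3@10, authorship ....1.2..3..
After op 2 (move_left): buffer="grjwwiwaiwgu" (len 12), cursors c1@4 c2@6 c3@9, authorship ....1.2..3..
After op 3 (move_right): buffer="grjwwiwaiwgu" (len 12), cursors c1@5 c2@7 c3@10, authorship ....1.2..3..
Authorship (.=original, N=cursor N): . . . . 1 . 2 . . 3 . .
Index 4: author = 1

Answer: cursor 1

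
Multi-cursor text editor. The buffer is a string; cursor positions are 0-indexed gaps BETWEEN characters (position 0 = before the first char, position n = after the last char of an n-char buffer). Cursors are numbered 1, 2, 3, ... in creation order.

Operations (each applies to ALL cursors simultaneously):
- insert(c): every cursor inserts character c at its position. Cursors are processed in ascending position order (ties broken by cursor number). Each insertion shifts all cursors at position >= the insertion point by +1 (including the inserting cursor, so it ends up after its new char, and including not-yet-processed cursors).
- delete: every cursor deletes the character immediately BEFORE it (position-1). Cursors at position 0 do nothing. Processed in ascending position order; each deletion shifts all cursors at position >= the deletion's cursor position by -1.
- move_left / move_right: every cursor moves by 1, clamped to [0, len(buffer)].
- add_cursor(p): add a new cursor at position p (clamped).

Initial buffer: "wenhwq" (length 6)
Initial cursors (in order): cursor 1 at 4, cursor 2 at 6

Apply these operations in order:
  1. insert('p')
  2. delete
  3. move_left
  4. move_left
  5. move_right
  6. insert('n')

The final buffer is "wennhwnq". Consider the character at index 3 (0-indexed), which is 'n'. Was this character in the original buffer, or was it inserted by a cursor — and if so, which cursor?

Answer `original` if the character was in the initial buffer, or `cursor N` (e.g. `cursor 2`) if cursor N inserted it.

After op 1 (insert('p')): buffer="wenhpwqp" (len 8), cursors c1@5 c2@8, authorship ....1..2
After op 2 (delete): buffer="wenhwq" (len 6), cursors c1@4 c2@6, authorship ......
After op 3 (move_left): buffer="wenhwq" (len 6), cursors c1@3 c2@5, authorship ......
After op 4 (move_left): buffer="wenhwq" (len 6), cursors c1@2 c2@4, authorship ......
After op 5 (move_right): buffer="wenhwq" (len 6), cursors c1@3 c2@5, authorship ......
After op 6 (insert('n')): buffer="wennhwnq" (len 8), cursors c1@4 c2@7, authorship ...1..2.
Authorship (.=original, N=cursor N): . . . 1 . . 2 .
Index 3: author = 1

Answer: cursor 1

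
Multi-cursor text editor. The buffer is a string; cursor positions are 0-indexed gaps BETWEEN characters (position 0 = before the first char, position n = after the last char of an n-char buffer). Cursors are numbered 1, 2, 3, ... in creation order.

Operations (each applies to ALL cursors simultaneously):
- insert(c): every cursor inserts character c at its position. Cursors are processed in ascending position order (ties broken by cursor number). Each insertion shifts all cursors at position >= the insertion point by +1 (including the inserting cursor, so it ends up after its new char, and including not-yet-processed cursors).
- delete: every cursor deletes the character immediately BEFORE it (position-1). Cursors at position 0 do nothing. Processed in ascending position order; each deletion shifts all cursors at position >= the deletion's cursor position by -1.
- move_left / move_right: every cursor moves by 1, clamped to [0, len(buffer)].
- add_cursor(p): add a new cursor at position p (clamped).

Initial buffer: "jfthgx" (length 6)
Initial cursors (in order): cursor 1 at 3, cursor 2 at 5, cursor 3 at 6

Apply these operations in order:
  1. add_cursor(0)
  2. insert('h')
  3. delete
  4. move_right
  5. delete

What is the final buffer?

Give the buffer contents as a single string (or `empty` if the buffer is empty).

After op 1 (add_cursor(0)): buffer="jfthgx" (len 6), cursors c4@0 c1@3 c2@5 c3@6, authorship ......
After op 2 (insert('h')): buffer="hjfthhghxh" (len 10), cursors c4@1 c1@5 c2@8 c3@10, authorship 4...1..2.3
After op 3 (delete): buffer="jfthgx" (len 6), cursors c4@0 c1@3 c2@5 c3@6, authorship ......
After op 4 (move_right): buffer="jfthgx" (len 6), cursors c4@1 c1@4 c2@6 c3@6, authorship ......
After op 5 (delete): buffer="ft" (len 2), cursors c4@0 c1@2 c2@2 c3@2, authorship ..

Answer: ft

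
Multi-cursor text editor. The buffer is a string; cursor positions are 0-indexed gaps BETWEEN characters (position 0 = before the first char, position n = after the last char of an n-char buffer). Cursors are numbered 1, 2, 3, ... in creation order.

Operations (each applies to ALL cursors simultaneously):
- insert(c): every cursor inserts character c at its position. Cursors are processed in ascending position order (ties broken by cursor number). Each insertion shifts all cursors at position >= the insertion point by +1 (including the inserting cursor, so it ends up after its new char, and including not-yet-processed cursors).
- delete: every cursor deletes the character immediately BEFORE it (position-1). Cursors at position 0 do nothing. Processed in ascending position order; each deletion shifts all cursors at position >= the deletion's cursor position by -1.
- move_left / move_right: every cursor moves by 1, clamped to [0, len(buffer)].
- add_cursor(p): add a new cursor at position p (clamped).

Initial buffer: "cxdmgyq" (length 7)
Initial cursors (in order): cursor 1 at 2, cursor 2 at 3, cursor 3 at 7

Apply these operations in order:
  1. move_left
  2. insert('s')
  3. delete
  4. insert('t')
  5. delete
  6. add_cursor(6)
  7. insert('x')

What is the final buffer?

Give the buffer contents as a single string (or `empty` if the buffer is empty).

After op 1 (move_left): buffer="cxdmgyq" (len 7), cursors c1@1 c2@2 c3@6, authorship .......
After op 2 (insert('s')): buffer="csxsdmgysq" (len 10), cursors c1@2 c2@4 c3@9, authorship .1.2....3.
After op 3 (delete): buffer="cxdmgyq" (len 7), cursors c1@1 c2@2 c3@6, authorship .......
After op 4 (insert('t')): buffer="ctxtdmgytq" (len 10), cursors c1@2 c2@4 c3@9, authorship .1.2....3.
After op 5 (delete): buffer="cxdmgyq" (len 7), cursors c1@1 c2@2 c3@6, authorship .......
After op 6 (add_cursor(6)): buffer="cxdmgyq" (len 7), cursors c1@1 c2@2 c3@6 c4@6, authorship .......
After op 7 (insert('x')): buffer="cxxxdmgyxxq" (len 11), cursors c1@2 c2@4 c3@10 c4@10, authorship .1.2....34.

Answer: cxxxdmgyxxq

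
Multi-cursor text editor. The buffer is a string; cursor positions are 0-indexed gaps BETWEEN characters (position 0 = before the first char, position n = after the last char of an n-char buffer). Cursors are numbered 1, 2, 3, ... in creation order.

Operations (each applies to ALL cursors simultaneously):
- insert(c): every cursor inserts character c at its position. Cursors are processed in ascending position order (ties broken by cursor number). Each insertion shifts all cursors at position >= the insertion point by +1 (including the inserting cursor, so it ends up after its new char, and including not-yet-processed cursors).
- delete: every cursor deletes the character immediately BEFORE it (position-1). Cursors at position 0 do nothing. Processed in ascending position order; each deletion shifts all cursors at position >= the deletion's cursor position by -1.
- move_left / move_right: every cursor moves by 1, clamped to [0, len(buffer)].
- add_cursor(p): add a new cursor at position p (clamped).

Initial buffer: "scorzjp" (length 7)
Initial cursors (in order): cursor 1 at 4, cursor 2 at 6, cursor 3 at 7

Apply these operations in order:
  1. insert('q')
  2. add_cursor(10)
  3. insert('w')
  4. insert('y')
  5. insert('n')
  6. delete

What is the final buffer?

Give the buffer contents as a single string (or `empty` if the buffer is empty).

Answer: scorqwyzjqwypqwwyy

Derivation:
After op 1 (insert('q')): buffer="scorqzjqpq" (len 10), cursors c1@5 c2@8 c3@10, authorship ....1..2.3
After op 2 (add_cursor(10)): buffer="scorqzjqpq" (len 10), cursors c1@5 c2@8 c3@10 c4@10, authorship ....1..2.3
After op 3 (insert('w')): buffer="scorqwzjqwpqww" (len 14), cursors c1@6 c2@10 c3@14 c4@14, authorship ....11..22.334
After op 4 (insert('y')): buffer="scorqwyzjqwypqwwyy" (len 18), cursors c1@7 c2@12 c3@18 c4@18, authorship ....111..222.33434
After op 5 (insert('n')): buffer="scorqwynzjqwynpqwwyynn" (len 22), cursors c1@8 c2@14 c3@22 c4@22, authorship ....1111..2222.3343434
After op 6 (delete): buffer="scorqwyzjqwypqwwyy" (len 18), cursors c1@7 c2@12 c3@18 c4@18, authorship ....111..222.33434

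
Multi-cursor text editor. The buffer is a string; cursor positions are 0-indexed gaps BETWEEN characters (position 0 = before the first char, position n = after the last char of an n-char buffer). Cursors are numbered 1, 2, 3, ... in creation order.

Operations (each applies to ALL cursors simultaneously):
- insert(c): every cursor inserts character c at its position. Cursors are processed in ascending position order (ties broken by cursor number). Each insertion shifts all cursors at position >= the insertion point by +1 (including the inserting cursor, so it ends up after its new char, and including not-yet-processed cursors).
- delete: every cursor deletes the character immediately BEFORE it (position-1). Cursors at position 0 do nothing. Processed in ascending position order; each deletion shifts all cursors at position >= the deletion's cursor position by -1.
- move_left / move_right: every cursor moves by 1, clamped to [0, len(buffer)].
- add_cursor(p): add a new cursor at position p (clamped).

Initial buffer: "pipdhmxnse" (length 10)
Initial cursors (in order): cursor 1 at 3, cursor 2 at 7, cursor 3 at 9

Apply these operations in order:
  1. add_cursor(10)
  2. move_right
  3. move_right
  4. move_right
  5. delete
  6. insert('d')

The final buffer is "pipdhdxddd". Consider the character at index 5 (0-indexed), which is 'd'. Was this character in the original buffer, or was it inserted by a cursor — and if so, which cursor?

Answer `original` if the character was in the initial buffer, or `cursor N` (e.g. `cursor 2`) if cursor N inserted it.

After op 1 (add_cursor(10)): buffer="pipdhmxnse" (len 10), cursors c1@3 c2@7 c3@9 c4@10, authorship ..........
After op 2 (move_right): buffer="pipdhmxnse" (len 10), cursors c1@4 c2@8 c3@10 c4@10, authorship ..........
After op 3 (move_right): buffer="pipdhmxnse" (len 10), cursors c1@5 c2@9 c3@10 c4@10, authorship ..........
After op 4 (move_right): buffer="pipdhmxnse" (len 10), cursors c1@6 c2@10 c3@10 c4@10, authorship ..........
After op 5 (delete): buffer="pipdhx" (len 6), cursors c1@5 c2@6 c3@6 c4@6, authorship ......
After op 6 (insert('d')): buffer="pipdhdxddd" (len 10), cursors c1@6 c2@10 c3@10 c4@10, authorship .....1.234
Authorship (.=original, N=cursor N): . . . . . 1 . 2 3 4
Index 5: author = 1

Answer: cursor 1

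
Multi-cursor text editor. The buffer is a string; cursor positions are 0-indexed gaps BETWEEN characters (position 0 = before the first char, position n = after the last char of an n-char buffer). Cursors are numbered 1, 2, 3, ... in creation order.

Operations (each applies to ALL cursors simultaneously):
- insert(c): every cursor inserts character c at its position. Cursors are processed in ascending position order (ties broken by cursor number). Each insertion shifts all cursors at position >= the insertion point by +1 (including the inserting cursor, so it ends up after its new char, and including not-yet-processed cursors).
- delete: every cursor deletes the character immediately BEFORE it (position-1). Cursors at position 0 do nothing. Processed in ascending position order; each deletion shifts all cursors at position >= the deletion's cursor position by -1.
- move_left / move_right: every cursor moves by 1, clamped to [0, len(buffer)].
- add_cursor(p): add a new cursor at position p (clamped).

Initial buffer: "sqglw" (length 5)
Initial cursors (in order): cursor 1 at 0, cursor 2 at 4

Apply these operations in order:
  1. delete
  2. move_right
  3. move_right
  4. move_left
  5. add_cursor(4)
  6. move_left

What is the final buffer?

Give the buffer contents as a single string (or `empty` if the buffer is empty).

Answer: sqgw

Derivation:
After op 1 (delete): buffer="sqgw" (len 4), cursors c1@0 c2@3, authorship ....
After op 2 (move_right): buffer="sqgw" (len 4), cursors c1@1 c2@4, authorship ....
After op 3 (move_right): buffer="sqgw" (len 4), cursors c1@2 c2@4, authorship ....
After op 4 (move_left): buffer="sqgw" (len 4), cursors c1@1 c2@3, authorship ....
After op 5 (add_cursor(4)): buffer="sqgw" (len 4), cursors c1@1 c2@3 c3@4, authorship ....
After op 6 (move_left): buffer="sqgw" (len 4), cursors c1@0 c2@2 c3@3, authorship ....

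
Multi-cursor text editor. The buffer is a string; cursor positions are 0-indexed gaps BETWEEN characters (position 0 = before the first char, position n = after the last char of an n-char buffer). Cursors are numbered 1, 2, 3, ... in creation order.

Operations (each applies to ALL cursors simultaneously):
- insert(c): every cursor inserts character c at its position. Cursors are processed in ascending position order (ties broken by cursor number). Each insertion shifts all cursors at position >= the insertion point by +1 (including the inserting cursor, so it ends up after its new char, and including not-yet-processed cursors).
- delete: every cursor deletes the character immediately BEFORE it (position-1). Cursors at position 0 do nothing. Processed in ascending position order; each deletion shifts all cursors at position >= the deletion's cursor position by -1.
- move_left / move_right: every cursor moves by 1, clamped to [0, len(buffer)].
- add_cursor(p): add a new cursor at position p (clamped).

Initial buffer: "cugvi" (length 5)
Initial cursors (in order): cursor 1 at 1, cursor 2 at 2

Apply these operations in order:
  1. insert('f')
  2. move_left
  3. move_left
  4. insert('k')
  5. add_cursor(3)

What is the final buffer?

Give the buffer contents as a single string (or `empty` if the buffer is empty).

Answer: kcfkufgvi

Derivation:
After op 1 (insert('f')): buffer="cfufgvi" (len 7), cursors c1@2 c2@4, authorship .1.2...
After op 2 (move_left): buffer="cfufgvi" (len 7), cursors c1@1 c2@3, authorship .1.2...
After op 3 (move_left): buffer="cfufgvi" (len 7), cursors c1@0 c2@2, authorship .1.2...
After op 4 (insert('k')): buffer="kcfkufgvi" (len 9), cursors c1@1 c2@4, authorship 1.12.2...
After op 5 (add_cursor(3)): buffer="kcfkufgvi" (len 9), cursors c1@1 c3@3 c2@4, authorship 1.12.2...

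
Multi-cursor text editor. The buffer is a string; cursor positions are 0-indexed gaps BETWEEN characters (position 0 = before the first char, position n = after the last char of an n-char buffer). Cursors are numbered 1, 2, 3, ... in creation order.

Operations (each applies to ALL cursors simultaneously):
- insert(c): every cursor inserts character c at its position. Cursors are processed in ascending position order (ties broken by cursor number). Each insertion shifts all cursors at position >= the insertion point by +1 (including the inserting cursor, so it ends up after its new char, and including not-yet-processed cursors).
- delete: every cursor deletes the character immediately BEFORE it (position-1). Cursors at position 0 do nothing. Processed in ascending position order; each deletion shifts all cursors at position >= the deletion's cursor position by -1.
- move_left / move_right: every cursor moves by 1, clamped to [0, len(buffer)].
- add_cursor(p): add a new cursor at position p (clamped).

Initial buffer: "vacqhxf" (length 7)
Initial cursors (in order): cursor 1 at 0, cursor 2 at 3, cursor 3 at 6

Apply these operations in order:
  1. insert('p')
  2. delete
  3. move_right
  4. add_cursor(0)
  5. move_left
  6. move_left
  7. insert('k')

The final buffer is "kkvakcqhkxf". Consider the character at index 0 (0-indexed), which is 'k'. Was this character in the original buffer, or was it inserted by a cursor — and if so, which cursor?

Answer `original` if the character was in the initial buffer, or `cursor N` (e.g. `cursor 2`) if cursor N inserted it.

Answer: cursor 1

Derivation:
After op 1 (insert('p')): buffer="pvacpqhxpf" (len 10), cursors c1@1 c2@5 c3@9, authorship 1...2...3.
After op 2 (delete): buffer="vacqhxf" (len 7), cursors c1@0 c2@3 c3@6, authorship .......
After op 3 (move_right): buffer="vacqhxf" (len 7), cursors c1@1 c2@4 c3@7, authorship .......
After op 4 (add_cursor(0)): buffer="vacqhxf" (len 7), cursors c4@0 c1@1 c2@4 c3@7, authorship .......
After op 5 (move_left): buffer="vacqhxf" (len 7), cursors c1@0 c4@0 c2@3 c3@6, authorship .......
After op 6 (move_left): buffer="vacqhxf" (len 7), cursors c1@0 c4@0 c2@2 c3@5, authorship .......
After op 7 (insert('k')): buffer="kkvakcqhkxf" (len 11), cursors c1@2 c4@2 c2@5 c3@9, authorship 14..2...3..
Authorship (.=original, N=cursor N): 1 4 . . 2 . . . 3 . .
Index 0: author = 1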